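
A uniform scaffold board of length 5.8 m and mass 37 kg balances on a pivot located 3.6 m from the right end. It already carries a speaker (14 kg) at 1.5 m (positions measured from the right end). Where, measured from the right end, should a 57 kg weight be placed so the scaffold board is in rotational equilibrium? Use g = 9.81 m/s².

x ≈ 4.57 m from the right end

Take moments about the pivot (at 3.6 m from the right end).
Beam weight: 37 × 9.81 = 363 N down at 2.9 m → arm 0.7 m, τ = 363 × 0.7 = 254.1 N·m clockwise.
Speaker: 14 × 9.81 = 137.3 N down at 1.5 m → arm 2.1 m, τ = 137.3 × 2.1 = 288.3 N·m clockwise.
Net moment of existing loads = 542.4 N·m clockwise.
The weight weighs 57 × 9.81 = 559.2 N and must supply an equal counterclockwise moment, so its lever arm about the pivot is 542.4 / 559.2 = 0.97 m.
That puts it at 3.6 + 0.97 = 4.57 m from the right end.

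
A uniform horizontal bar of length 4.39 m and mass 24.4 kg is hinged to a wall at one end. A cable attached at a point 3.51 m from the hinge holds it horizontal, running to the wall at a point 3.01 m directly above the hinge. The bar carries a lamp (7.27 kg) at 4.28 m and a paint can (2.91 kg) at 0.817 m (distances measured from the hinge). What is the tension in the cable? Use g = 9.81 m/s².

Taking torques about the hinge:
Beam weight: 24.4 × 9.81 = 239.4 N down at 2.195 m → arm 2.195 m, τ = 239.4 × 2.195 = 525.5 N·m clockwise.
Lamp: 7.27 × 9.81 = 71.32 N down at 4.28 m → arm 4.28 m, τ = 71.32 × 4.28 = 305.2 N·m clockwise.
Paint can: 2.91 × 9.81 = 28.55 N down at 0.817 m → arm 0.817 m, τ = 28.55 × 0.817 = 23.33 N·m clockwise.
Total clockwise load moment = 854 N·m.
The cable tension T acts at 3.51 m; only its component perpendicular to the bar, T sinθ, produces torque. sinθ = h/√(h²+d²) = 3.01/√(3.01²+3.51²) = 0.651.
For rotational equilibrium, T × 3.51 × 0.651 = 854, so T = 854 / 2.285 = 374 N.

T ≈ 374 N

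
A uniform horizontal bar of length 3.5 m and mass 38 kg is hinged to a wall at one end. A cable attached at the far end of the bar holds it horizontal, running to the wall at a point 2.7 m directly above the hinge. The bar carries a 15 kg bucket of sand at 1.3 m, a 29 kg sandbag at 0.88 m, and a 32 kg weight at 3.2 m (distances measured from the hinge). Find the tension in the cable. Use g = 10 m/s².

T ≈ 1000 N

Taking torques about the hinge:
Beam weight: 38 × 10 = 380 N down at 1.75 m → arm 1.75 m, τ = 380 × 1.75 = 665 N·m clockwise.
Bucket of sand: 15 × 10 = 150 N down at 1.3 m → arm 1.3 m, τ = 150 × 1.3 = 195 N·m clockwise.
Sandbag: 29 × 10 = 290 N down at 0.88 m → arm 0.88 m, τ = 290 × 0.88 = 255.2 N·m clockwise.
Weight: 32 × 10 = 320 N down at 3.2 m → arm 3.2 m, τ = 320 × 3.2 = 1024 N·m clockwise.
Total clockwise load moment = 2139 N·m.
The cable tension T acts at 3.5 m; only its component perpendicular to the bar, T sinθ, produces torque. sinθ = h/√(h²+d²) = 2.7/√(2.7²+3.5²) = 0.6108.
Στ = 0 ⇒ T × 3.5 × 0.6108 = 2139 ⇒ T = 2139 / 2.138 = 1000 N.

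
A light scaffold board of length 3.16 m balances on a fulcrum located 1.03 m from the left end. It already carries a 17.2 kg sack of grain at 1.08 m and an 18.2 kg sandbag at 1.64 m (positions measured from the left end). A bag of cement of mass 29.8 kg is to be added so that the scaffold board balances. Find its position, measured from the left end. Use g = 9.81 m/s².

x ≈ 0.629 m from the left end

Take moments about the fulcrum (at 1.03 m from the left end).
Sack of grain: 17.2 × 9.81 = 168.7 N down at 1.08 m → arm 0.05 m, τ = 168.7 × 0.05 = 8.435 N·m clockwise.
Sandbag: 18.2 × 9.81 = 178.5 N down at 1.64 m → arm 0.61 m, τ = 178.5 × 0.61 = 108.9 N·m clockwise.
Net moment of existing loads = 117.3 N·m clockwise.
The bag of cement weighs 29.8 × 9.81 = 292.3 N and must supply an equal counterclockwise moment, so its lever arm about the fulcrum is 117.3 / 292.3 = 0.401 m.
That puts it at 1.03 − 0.401 = 0.629 m from the left end.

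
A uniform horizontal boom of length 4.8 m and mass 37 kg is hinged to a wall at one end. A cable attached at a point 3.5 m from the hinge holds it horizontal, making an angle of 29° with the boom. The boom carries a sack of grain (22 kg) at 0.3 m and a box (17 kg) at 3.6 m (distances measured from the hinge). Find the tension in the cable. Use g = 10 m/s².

Choose the hinge as the axis so the unknown hinge reaction has zero arm there.
Beam weight: 37 × 10 = 370 N down at 2.4 m → arm 2.4 m, τ = 370 × 2.4 = 888 N·m clockwise.
Sack of grain: 22 × 10 = 220 N down at 0.3 m → arm 0.3 m, τ = 220 × 0.3 = 66 N·m clockwise.
Box: 17 × 10 = 170 N down at 3.6 m → arm 3.6 m, τ = 170 × 3.6 = 612 N·m clockwise.
Total clockwise load moment = 1566 N·m.
The cable tension T acts at 3.5 m; only its component perpendicular to the boom, T sinθ, produces torque. sin 29° = 0.4848.
Setting net torque to zero: T × 3.5 × 0.4848 = 1566 → T = 1566 / 1.697 = 923 N.

T ≈ 923 N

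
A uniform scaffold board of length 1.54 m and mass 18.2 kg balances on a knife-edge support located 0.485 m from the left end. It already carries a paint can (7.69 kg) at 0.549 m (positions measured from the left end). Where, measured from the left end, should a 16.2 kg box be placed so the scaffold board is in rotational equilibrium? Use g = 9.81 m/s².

Taking torques about the knife-edge support (at 0.485 m from the left end):
Beam weight: 18.2 × 9.81 = 178.5 N down at 0.77 m → arm 0.285 m, τ = 178.5 × 0.285 = 50.87 N·m clockwise.
Paint can: 7.69 × 9.81 = 75.44 N down at 0.549 m → arm 0.064 m, τ = 75.44 × 0.064 = 4.828 N·m clockwise.
Net moment of existing loads = 55.7 N·m clockwise.
The box weighs 16.2 × 9.81 = 158.9 N and must supply an equal counterclockwise moment, so its lever arm about the knife-edge support is 55.7 / 158.9 = 0.351 m.
That puts it at 0.485 − 0.351 = 0.134 m from the left end.

x ≈ 0.134 m from the left end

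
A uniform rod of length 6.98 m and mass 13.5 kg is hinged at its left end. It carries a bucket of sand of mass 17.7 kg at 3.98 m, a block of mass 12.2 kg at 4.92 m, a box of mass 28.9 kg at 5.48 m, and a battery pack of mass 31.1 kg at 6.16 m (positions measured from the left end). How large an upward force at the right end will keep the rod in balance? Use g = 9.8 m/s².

Choose the left end as the axis so the unknown pivot reaction has zero arm there.
Beam weight: 13.5 × 9.8 = 132.3 N down at 3.49 m → arm 3.49 m, τ = 132.3 × 3.49 = 461.7 N·m clockwise.
Bucket of sand: 17.7 × 9.8 = 173.5 N down at 3.98 m → arm 3.98 m, τ = 173.5 × 3.98 = 690.5 N·m clockwise.
Block: 12.2 × 9.8 = 119.6 N down at 4.92 m → arm 4.92 m, τ = 119.6 × 4.92 = 588.4 N·m clockwise.
Box: 28.9 × 9.8 = 283.2 N down at 5.48 m → arm 5.48 m, τ = 283.2 × 5.48 = 1552 N·m clockwise.
Battery pack: 31.1 × 9.8 = 304.8 N down at 6.16 m → arm 6.16 m, τ = 304.8 × 6.16 = 1878 N·m clockwise.
Net moment of the loads = 5171 N·m clockwise.
The upward force F acts at the right end, arm 6.98 m, giving F × 6.98 counterclockwise.
For rotational equilibrium, F × 6.98 = 5171, so F = 5171 / 6.98 = 741 N.

F ≈ 741 N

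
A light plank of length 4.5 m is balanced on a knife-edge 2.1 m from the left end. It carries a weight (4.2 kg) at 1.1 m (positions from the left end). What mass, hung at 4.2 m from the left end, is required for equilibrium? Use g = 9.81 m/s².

m ≈ 2 kg

About the knife-edge (at 2.1 m from the left end):
Weight: 4.2 × 9.81 = 41.2 N down at 1.1 m → arm 1 m, τ = 41.2 × 1 = 41.2 N·m counterclockwise.
Net moment of known loads = 41.2 N·m counterclockwise.
An unknown mass m at 4.2 m has arm 2.1 m; its moment is m·g·2.1 clockwise.
Setting net torque to zero: m × 9.81 × 2.1 = 41.2 → m = 41.2 / (9.81 × 2.1) = 2 kg.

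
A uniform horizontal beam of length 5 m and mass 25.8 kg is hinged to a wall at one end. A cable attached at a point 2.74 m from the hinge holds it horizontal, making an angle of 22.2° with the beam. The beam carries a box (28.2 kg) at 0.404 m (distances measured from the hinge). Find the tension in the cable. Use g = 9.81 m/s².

Choose the hinge as the axis so the unknown hinge reaction has zero arm there.
Beam weight: 25.8 × 9.81 = 253.1 N down at 2.5 m → arm 2.5 m, τ = 253.1 × 2.5 = 632.8 N·m clockwise.
Box: 28.2 × 9.81 = 276.6 N down at 0.404 m → arm 0.404 m, τ = 276.6 × 0.404 = 111.7 N·m clockwise.
Total clockwise load moment = 744.5 N·m.
The cable tension T acts at 2.74 m; only its component perpendicular to the beam, T sinθ, produces torque. sin 22.2° = 0.3778.
Στ = 0 ⇒ T × 2.74 × 0.3778 = 744.5 ⇒ T = 744.5 / 1.035 = 719 N.

T ≈ 719 N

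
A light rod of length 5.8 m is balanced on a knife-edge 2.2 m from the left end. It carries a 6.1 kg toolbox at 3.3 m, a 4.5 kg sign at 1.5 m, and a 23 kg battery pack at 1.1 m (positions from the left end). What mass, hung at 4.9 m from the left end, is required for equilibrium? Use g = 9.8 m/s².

About the knife-edge (at 2.2 m from the left end):
Toolbox: 6.1 × 9.8 = 59.78 N down at 3.3 m → arm 1.1 m, τ = 59.78 × 1.1 = 65.76 N·m clockwise.
Sign: 4.5 × 9.8 = 44.1 N down at 1.5 m → arm 0.7 m, τ = 44.1 × 0.7 = 30.87 N·m counterclockwise.
Battery pack: 23 × 9.8 = 225.4 N down at 1.1 m → arm 1.1 m, τ = 225.4 × 1.1 = 247.9 N·m counterclockwise.
Net moment of known loads = 213 N·m counterclockwise.
An unknown mass m at 4.9 m has arm 2.7 m; its moment is m·g·2.7 clockwise.
Setting net torque to zero: m × 9.8 × 2.7 = 213 → m = 213 / (9.8 × 2.7) = 8.05 kg.

m ≈ 8.05 kg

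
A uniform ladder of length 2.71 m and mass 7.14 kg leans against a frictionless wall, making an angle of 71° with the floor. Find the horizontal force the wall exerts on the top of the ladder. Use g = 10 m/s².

N_wall ≈ 12.3 N

Choose the foot of the ladder as the axis so the floor normal and friction both act there and drop out.
Ladder weight 7.14×10 = 71.4 N acts at 1.355 m along the ladder; its horizontal arm is 1.355·cos71° = 0.4411 m → τ = 31.49 N·m clockwise.
Wall normal N acts horizontally at the top; its moment arm is the height L sinθ = 2.71·sin71° = 2.562 m, counterclockwise.
For rotational equilibrium, N × 2.562 = 31.49, so N = 12.3 N.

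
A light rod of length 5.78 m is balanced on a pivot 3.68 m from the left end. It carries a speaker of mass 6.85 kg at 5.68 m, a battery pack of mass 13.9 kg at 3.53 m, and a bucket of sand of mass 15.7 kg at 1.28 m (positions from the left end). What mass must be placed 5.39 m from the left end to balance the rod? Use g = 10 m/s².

m ≈ 15.2 kg

Take moments about the pivot (at 3.68 m from the left end).
Speaker: 6.85 × 10 = 68.5 N down at 5.68 m → arm 2 m, τ = 68.5 × 2 = 137 N·m clockwise.
Battery pack: 13.9 × 10 = 139 N down at 3.53 m → arm 0.15 m, τ = 139 × 0.15 = 20.85 N·m counterclockwise.
Bucket of sand: 15.7 × 10 = 157 N down at 1.28 m → arm 2.4 m, τ = 157 × 2.4 = 376.8 N·m counterclockwise.
Net moment of known loads = 260.6 N·m counterclockwise.
An unknown mass m at 5.39 m has arm 1.71 m; its moment is m·g·1.71 clockwise.
Setting net torque to zero: m × 10 × 1.71 = 260.6 → m = 260.6 / (10 × 1.71) = 15.2 kg.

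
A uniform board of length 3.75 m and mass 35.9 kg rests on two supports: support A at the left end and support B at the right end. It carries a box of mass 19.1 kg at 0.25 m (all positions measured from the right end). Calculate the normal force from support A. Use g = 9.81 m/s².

Sum moments about support B (its reaction then has zero moment arm).
Beam weight: 35.9 × 9.81 = 352.2 N down at 1.875 m → arm 1.875 m, τ = 352.2 × 1.875 = 660.4 N·m counterclockwise.
Box: 19.1 × 9.81 = 187.4 N down at 0.25 m → arm 0.25 m, τ = 187.4 × 0.25 = 46.85 N·m counterclockwise.
Net load moment about support B = 707.2 N·m counterclockwise.
Reaction R at support A is upward at 3.75 m, arm 3.75 m → moment R × 3.75 clockwise.
Στ = 0 ⇒ R × 3.75 = 707.2 ⇒ R = 189 N.

R_A ≈ 189 N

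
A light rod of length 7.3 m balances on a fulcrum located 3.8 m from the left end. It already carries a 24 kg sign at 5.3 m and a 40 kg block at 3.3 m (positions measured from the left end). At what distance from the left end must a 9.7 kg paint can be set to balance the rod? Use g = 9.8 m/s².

Choose the fulcrum (at 3.8 m from the left end) as the axis so the support reaction has zero arm there.
Sign: 24 × 9.8 = 235.2 N down at 5.3 m → arm 1.5 m, τ = 235.2 × 1.5 = 352.8 N·m clockwise.
Block: 40 × 9.8 = 392 N down at 3.3 m → arm 0.5 m, τ = 392 × 0.5 = 196 N·m counterclockwise.
Net moment of existing loads = 156.8 N·m clockwise.
The paint can weighs 9.7 × 9.8 = 95.06 N and must supply an equal counterclockwise moment, so its lever arm about the fulcrum is 156.8 / 95.06 = 1.65 m.
That puts it at 3.8 − 1.65 = 2.15 m from the left end.

x ≈ 2.15 m from the left end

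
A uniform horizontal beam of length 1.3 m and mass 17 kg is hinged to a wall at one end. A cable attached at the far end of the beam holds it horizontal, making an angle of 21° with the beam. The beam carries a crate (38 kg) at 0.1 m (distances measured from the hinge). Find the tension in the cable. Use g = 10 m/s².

Sum moments about the hinge (the unknown hinge reaction has zero arm there).
Beam weight: 17 × 10 = 170 N down at 0.65 m → arm 0.65 m, τ = 170 × 0.65 = 110.5 N·m clockwise.
Crate: 38 × 10 = 380 N down at 0.1 m → arm 0.1 m, τ = 380 × 0.1 = 38 N·m clockwise.
Total clockwise load moment = 148.5 N·m.
The cable tension T acts at 1.3 m; only its component perpendicular to the beam, T sinθ, produces torque. sin 21° = 0.3584.
For rotational equilibrium, T × 1.3 × 0.3584 = 148.5, so T = 148.5 / 0.4659 = 319 N.

T ≈ 319 N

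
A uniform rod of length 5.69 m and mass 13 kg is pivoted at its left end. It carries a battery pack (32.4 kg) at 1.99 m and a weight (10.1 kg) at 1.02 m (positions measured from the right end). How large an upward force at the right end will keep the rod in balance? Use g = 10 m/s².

Taking torques about the left end:
Beam weight: 13 × 10 = 130 N down at 2.845 m → arm 2.845 m, τ = 130 × 2.845 = 369.9 N·m clockwise.
Battery pack: 32.4 × 10 = 324 N down at 1.99 m → arm 3.7 m, τ = 324 × 3.7 = 1199 N·m clockwise.
Weight: 10.1 × 10 = 101 N down at 1.02 m → arm 4.67 m, τ = 101 × 4.67 = 471.7 N·m clockwise.
Net moment of the loads = 2041 N·m clockwise.
The upward force F acts at the right end, arm 5.69 m, giving F × 5.69 counterclockwise.
Στ = 0 ⇒ F × 5.69 = 2041 ⇒ F = 2041 / 5.69 = 359 N.

F ≈ 359 N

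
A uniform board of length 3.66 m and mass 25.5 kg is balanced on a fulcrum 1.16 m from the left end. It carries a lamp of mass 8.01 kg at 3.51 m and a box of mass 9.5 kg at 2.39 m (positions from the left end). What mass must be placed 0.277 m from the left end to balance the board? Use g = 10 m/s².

m ≈ 53.9 kg

Choose the fulcrum (at 1.16 m from the left end) as the axis so the support reaction has zero arm there.
Beam weight: 25.5 × 10 = 255 N down at 1.83 m → arm 0.67 m, τ = 255 × 0.67 = 170.9 N·m clockwise.
Lamp: 8.01 × 10 = 80.1 N down at 3.51 m → arm 2.35 m, τ = 80.1 × 2.35 = 188.2 N·m clockwise.
Box: 9.5 × 10 = 95 N down at 2.39 m → arm 1.23 m, τ = 95 × 1.23 = 116.8 N·m clockwise.
Net moment of known loads = 475.9 N·m clockwise.
An unknown mass m at 0.277 m has arm 0.883 m; its moment is m·g·0.883 counterclockwise.
Balancing moments: m × 10 × 0.883 = 475.9, giving m = 475.9 / (10 × 0.883) = 53.9 kg.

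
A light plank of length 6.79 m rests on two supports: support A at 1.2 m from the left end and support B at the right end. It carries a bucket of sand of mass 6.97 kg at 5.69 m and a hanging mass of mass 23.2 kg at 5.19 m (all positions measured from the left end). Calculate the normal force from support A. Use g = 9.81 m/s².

R_A ≈ 78.6 N

Taking torques about support B:
Bucket of sand: 6.97 × 9.81 = 68.38 N down at 5.69 m → arm 1.1 m, τ = 68.38 × 1.1 = 75.22 N·m counterclockwise.
Hanging mass: 23.2 × 9.81 = 227.6 N down at 5.19 m → arm 1.6 m, τ = 227.6 × 1.6 = 364.2 N·m counterclockwise.
Net load moment about support B = 439.4 N·m counterclockwise.
Reaction R at support A is upward at 1.2 m, arm 5.59 m → moment R × 5.59 clockwise.
For rotational equilibrium, R × 5.59 = 439.4, so R = 78.6 N.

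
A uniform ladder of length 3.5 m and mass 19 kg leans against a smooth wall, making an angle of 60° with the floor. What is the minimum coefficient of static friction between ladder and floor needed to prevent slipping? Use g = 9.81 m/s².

μ_min ≈ 0.289

Choose the foot of the ladder as the axis so the floor normal and friction both act there and drop out.
Ladder weight 19×9.81 = 186.4 N acts at 1.75 m along the ladder; its horizontal arm is 1.75·cos60° = 0.875 m → τ = 163.1 N·m clockwise.
Wall normal N acts horizontally at the top; its moment arm is the height L sinθ = 3.5·sin60° = 3.031 m, counterclockwise.
Setting net torque to zero: N × 3.031 = 163.1 → N = 53.81 N.
ΣFx = 0 ⇒ f = N_wall = 53.81 N. ΣFy = 0 ⇒ N_floor = 186.4 N.
μ_min = f / N_floor = 53.81 / 186.4 = 0.289.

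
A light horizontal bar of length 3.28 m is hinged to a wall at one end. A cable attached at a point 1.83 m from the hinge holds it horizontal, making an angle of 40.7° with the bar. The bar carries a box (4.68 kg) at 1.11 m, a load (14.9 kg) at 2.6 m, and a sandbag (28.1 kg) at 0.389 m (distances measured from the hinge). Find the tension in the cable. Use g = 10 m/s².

T ≈ 460 N

Take moments about the hinge.
Box: 4.68 × 10 = 46.8 N down at 1.11 m → arm 1.11 m, τ = 46.8 × 1.11 = 51.95 N·m clockwise.
Load: 14.9 × 10 = 149 N down at 2.6 m → arm 2.6 m, τ = 149 × 2.6 = 387.4 N·m clockwise.
Sandbag: 28.1 × 10 = 281 N down at 0.389 m → arm 0.389 m, τ = 281 × 0.389 = 109.3 N·m clockwise.
Total clockwise load moment = 548.6 N·m.
The cable tension T acts at 1.83 m; only its component perpendicular to the bar, T sinθ, produces torque. sin 40.7° = 0.6521.
For rotational equilibrium, T × 1.83 × 0.6521 = 548.6, so T = 548.6 / 1.193 = 460 N.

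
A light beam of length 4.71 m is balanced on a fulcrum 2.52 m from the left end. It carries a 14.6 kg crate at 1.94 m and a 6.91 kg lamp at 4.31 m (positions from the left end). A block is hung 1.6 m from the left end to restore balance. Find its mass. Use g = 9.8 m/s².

m ≈ 4.24 kg

Taking torques about the fulcrum (at 2.52 m from the left end):
Crate: 14.6 × 9.8 = 143.1 N down at 1.94 m → arm 0.58 m, τ = 143.1 × 0.58 = 83 N·m counterclockwise.
Lamp: 6.91 × 9.8 = 67.72 N down at 4.31 m → arm 1.79 m, τ = 67.72 × 1.79 = 121.2 N·m clockwise.
Net moment of known loads = 38.2 N·m clockwise.
An unknown mass m at 1.6 m has arm 0.92 m; its moment is m·g·0.92 counterclockwise.
Setting net torque to zero: m × 9.8 × 0.92 = 38.2 → m = 38.2 / (9.8 × 0.92) = 4.24 kg.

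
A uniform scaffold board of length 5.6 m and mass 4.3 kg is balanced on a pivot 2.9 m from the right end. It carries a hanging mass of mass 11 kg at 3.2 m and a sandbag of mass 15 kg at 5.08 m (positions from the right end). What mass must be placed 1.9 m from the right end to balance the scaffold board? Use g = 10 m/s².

About the pivot (at 2.9 m from the right end):
Beam weight: 4.3 × 10 = 43 N down at 2.8 m → arm 0.1 m, τ = 43 × 0.1 = 4.3 N·m clockwise.
Hanging mass: 11 × 10 = 110 N down at 3.2 m → arm 0.3 m, τ = 110 × 0.3 = 33 N·m counterclockwise.
Sandbag: 15 × 10 = 150 N down at 5.08 m → arm 2.18 m, τ = 150 × 2.18 = 327 N·m counterclockwise.
Net moment of known loads = 355.7 N·m counterclockwise.
An unknown mass m at 1.9 m has arm 1 m; its moment is m·g·1 clockwise.
Balancing moments: m × 10 × 1 = 355.7, giving m = 355.7 / (10 × 1) = 35.6 kg.

m ≈ 35.6 kg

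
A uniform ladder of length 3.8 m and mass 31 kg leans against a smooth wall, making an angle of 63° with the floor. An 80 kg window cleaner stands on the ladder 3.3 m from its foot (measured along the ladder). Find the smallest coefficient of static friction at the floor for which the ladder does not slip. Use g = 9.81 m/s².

μ_min ≈ 0.39

Taking torques about the foot of the ladder:
Ladder weight 31×9.81 = 304.1 N acts at 1.9 m along the ladder; its horizontal arm is 1.9·cos63° = 0.8626 m → τ = 262.3 N·m clockwise.
Window cleaner: 80×9.81 = 784.8 N at 3.3 m → arm 1.498 m → τ = 1176 N·m clockwise.
Wall normal N acts horizontally at the top; its moment arm is the height L sinθ = 3.8·sin63° = 3.386 m, counterclockwise.
Στ = 0 ⇒ N × 3.386 = 1438 ⇒ N = 424.7 N.
ΣFx = 0 ⇒ f = N_wall = 424.7 N. ΣFy = 0 ⇒ N_floor = 1089 N.
μ_min = f / N_floor = 424.7 / 1089 = 0.39.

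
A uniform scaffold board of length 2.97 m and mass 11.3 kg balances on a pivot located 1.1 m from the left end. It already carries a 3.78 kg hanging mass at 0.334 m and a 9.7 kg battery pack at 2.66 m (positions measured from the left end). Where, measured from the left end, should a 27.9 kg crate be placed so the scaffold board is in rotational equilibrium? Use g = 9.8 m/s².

x ≈ 0.505 m from the left end

Sum moments about the pivot (at 1.1 m from the left end) (the support reaction has zero arm there).
Beam weight: 11.3 × 9.8 = 110.7 N down at 1.485 m → arm 0.385 m, τ = 110.7 × 0.385 = 42.62 N·m clockwise.
Hanging mass: 3.78 × 9.8 = 37.04 N down at 0.334 m → arm 0.766 m, τ = 37.04 × 0.766 = 28.37 N·m counterclockwise.
Battery pack: 9.7 × 9.8 = 95.06 N down at 2.66 m → arm 1.56 m, τ = 95.06 × 1.56 = 148.3 N·m clockwise.
Net moment of existing loads = 162.6 N·m clockwise.
The crate weighs 27.9 × 9.8 = 273.4 N and must supply an equal counterclockwise moment, so its lever arm about the pivot is 162.6 / 273.4 = 0.595 m.
That puts it at 1.1 − 0.595 = 0.505 m from the left end.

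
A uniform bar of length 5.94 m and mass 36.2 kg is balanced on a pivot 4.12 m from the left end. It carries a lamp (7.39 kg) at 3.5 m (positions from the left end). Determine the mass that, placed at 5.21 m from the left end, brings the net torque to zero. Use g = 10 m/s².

Take moments about the pivot (at 4.12 m from the left end).
Beam weight: 36.2 × 10 = 362 N down at 2.97 m → arm 1.15 m, τ = 362 × 1.15 = 416.3 N·m counterclockwise.
Lamp: 7.39 × 10 = 73.9 N down at 3.5 m → arm 0.62 m, τ = 73.9 × 0.62 = 45.82 N·m counterclockwise.
Net moment of known loads = 462.1 N·m counterclockwise.
An unknown mass m at 5.21 m has arm 1.09 m; its moment is m·g·1.09 clockwise.
Setting net torque to zero: m × 10 × 1.09 = 462.1 → m = 462.1 / (10 × 1.09) = 42.4 kg.

m ≈ 42.4 kg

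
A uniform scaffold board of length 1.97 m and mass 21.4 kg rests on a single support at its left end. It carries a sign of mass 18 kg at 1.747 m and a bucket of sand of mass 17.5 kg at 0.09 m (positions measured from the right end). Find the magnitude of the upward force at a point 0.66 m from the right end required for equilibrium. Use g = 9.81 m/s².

F ≈ 434 N

Take moments about the left end.
Beam weight: 21.4 × 9.81 = 209.9 N down at 0.985 m → arm 0.985 m, τ = 209.9 × 0.985 = 206.8 N·m clockwise.
Sign: 18 × 9.81 = 176.6 N down at 1.747 m → arm 0.223 m, τ = 176.6 × 0.223 = 39.38 N·m clockwise.
Bucket of sand: 17.5 × 9.81 = 171.7 N down at 0.09 m → arm 1.88 m, τ = 171.7 × 1.88 = 322.8 N·m clockwise.
Net moment of the loads = 569 N·m clockwise.
The upward force F acts at a point 0.66 m from the right end, arm 1.31 m, giving F × 1.31 counterclockwise.
For rotational equilibrium, F × 1.31 = 569, so F = 569 / 1.31 = 434 N.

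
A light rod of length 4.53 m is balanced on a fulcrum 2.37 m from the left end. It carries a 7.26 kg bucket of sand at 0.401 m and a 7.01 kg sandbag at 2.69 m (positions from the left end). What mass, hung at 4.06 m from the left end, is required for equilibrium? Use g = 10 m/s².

Take moments about the fulcrum (at 2.37 m from the left end).
Bucket of sand: 7.26 × 10 = 72.6 N down at 0.401 m → arm 1.969 m, τ = 72.6 × 1.969 = 142.9 N·m counterclockwise.
Sandbag: 7.01 × 10 = 70.1 N down at 2.69 m → arm 0.32 m, τ = 70.1 × 0.32 = 22.43 N·m clockwise.
Net moment of known loads = 120.5 N·m counterclockwise.
An unknown mass m at 4.06 m has arm 1.69 m; its moment is m·g·1.69 clockwise.
Balancing moments: m × 10 × 1.69 = 120.5, giving m = 120.5 / (10 × 1.69) = 7.13 kg.

m ≈ 7.13 kg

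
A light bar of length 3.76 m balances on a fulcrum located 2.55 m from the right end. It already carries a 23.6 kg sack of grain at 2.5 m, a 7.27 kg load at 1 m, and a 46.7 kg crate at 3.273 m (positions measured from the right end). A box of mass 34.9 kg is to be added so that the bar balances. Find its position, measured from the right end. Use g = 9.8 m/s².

Choose the fulcrum (at 2.55 m from the right end) as the axis so the support reaction has zero arm there.
Sack of grain: 23.6 × 9.8 = 231.3 N down at 2.5 m → arm 0.05 m, τ = 231.3 × 0.05 = 11.57 N·m clockwise.
Load: 7.27 × 9.8 = 71.25 N down at 1 m → arm 1.55 m, τ = 71.25 × 1.55 = 110.4 N·m clockwise.
Crate: 46.7 × 9.8 = 457.7 N down at 3.273 m → arm 0.723 m, τ = 457.7 × 0.723 = 330.9 N·m counterclockwise.
Net moment of existing loads = 208.9 N·m counterclockwise.
The box weighs 34.9 × 9.8 = 342 N and must supply an equal clockwise moment, so its lever arm about the fulcrum is 208.9 / 342 = 0.611 m.
That puts it at 2.55 − 0.611 = 1.94 m from the right end.

x ≈ 1.94 m from the right end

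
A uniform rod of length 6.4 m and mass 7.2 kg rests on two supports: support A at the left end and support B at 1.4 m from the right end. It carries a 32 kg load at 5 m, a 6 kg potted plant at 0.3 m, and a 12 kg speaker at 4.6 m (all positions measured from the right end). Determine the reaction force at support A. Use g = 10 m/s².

Taking torques about support B:
Beam weight: 7.2 × 10 = 72 N down at 3.2 m → arm 1.8 m, τ = 72 × 1.8 = 129.6 N·m counterclockwise.
Load: 32 × 10 = 320 N down at 5 m → arm 3.6 m, τ = 320 × 3.6 = 1152 N·m counterclockwise.
Potted plant: 6 × 10 = 60 N down at 0.3 m → arm 1.1 m, τ = 60 × 1.1 = 66 N·m clockwise.
Speaker: 12 × 10 = 120 N down at 4.6 m → arm 3.2 m, τ = 120 × 3.2 = 384 N·m counterclockwise.
Net load moment about support B = 1600 N·m counterclockwise.
Reaction R at support A is upward at 6.4 m, arm 5 m → moment R × 5 clockwise.
Στ = 0 ⇒ R × 5 = 1600 ⇒ R = 320 N.

R_A ≈ 320 N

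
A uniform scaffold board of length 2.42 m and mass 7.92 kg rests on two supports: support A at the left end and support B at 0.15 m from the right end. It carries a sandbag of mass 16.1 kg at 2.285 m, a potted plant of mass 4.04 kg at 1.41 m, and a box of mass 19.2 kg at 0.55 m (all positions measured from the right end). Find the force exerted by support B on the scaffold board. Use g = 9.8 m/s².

R_B ≈ 223 N

Sum moments about support A (its reaction then has zero moment arm).
Beam weight: 7.92 × 9.8 = 77.62 N down at 1.21 m → arm 1.21 m, τ = 77.62 × 1.21 = 93.92 N·m clockwise.
Sandbag: 16.1 × 9.8 = 157.8 N down at 2.285 m → arm 0.135 m, τ = 157.8 × 0.135 = 21.3 N·m clockwise.
Potted plant: 4.04 × 9.8 = 39.59 N down at 1.41 m → arm 1.01 m, τ = 39.59 × 1.01 = 39.99 N·m clockwise.
Box: 19.2 × 9.8 = 188.2 N down at 0.55 m → arm 1.87 m, τ = 188.2 × 1.87 = 351.9 N·m clockwise.
Net load moment about support A = 507.1 N·m clockwise.
Reaction R at support B is upward at 0.15 m, arm 2.27 m → moment R × 2.27 counterclockwise.
For rotational equilibrium, R × 2.27 = 507.1, so R = 223 N.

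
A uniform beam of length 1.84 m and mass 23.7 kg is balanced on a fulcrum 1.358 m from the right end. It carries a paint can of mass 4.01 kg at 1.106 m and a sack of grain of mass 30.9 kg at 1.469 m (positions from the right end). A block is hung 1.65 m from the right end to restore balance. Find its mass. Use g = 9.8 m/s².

Take moments about the fulcrum (at 1.358 m from the right end).
Beam weight: 23.7 × 9.8 = 232.3 N down at 0.92 m → arm 0.438 m, τ = 232.3 × 0.438 = 101.7 N·m clockwise.
Paint can: 4.01 × 9.8 = 39.3 N down at 1.106 m → arm 0.252 m, τ = 39.3 × 0.252 = 9.904 N·m clockwise.
Sack of grain: 30.9 × 9.8 = 302.8 N down at 1.469 m → arm 0.111 m, τ = 302.8 × 0.111 = 33.61 N·m counterclockwise.
Net moment of known loads = 77.99 N·m clockwise.
An unknown mass m at 1.65 m has arm 0.292 m; its moment is m·g·0.292 counterclockwise.
For rotational equilibrium, m × 9.8 × 0.292 = 77.99, so m = 77.99 / (9.8 × 0.292) = 27.3 kg.

m ≈ 27.3 kg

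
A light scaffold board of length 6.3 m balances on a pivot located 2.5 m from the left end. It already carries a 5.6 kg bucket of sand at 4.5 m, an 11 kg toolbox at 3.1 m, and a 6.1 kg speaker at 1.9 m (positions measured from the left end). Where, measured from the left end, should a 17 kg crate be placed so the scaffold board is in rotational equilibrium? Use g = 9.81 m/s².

Take moments about the pivot (at 2.5 m from the left end).
Bucket of sand: 5.6 × 9.81 = 54.94 N down at 4.5 m → arm 2 m, τ = 54.94 × 2 = 109.9 N·m clockwise.
Toolbox: 11 × 9.81 = 107.9 N down at 3.1 m → arm 0.6 m, τ = 107.9 × 0.6 = 64.74 N·m clockwise.
Speaker: 6.1 × 9.81 = 59.84 N down at 1.9 m → arm 0.6 m, τ = 59.84 × 0.6 = 35.9 N·m counterclockwise.
Net moment of existing loads = 138.7 N·m clockwise.
The crate weighs 17 × 9.81 = 166.8 N and must supply an equal counterclockwise moment, so its lever arm about the pivot is 138.7 / 166.8 = 0.832 m.
That puts it at 2.5 − 0.832 = 1.67 m from the left end.

x ≈ 1.67 m from the left end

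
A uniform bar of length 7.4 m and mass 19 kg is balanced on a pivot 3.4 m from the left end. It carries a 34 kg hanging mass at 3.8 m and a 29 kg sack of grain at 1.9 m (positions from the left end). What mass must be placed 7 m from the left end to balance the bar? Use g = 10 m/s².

m ≈ 6.72 kg

Sum moments about the pivot (at 3.4 m from the left end) (the support reaction has zero arm there).
Beam weight: 19 × 10 = 190 N down at 3.7 m → arm 0.3 m, τ = 190 × 0.3 = 57 N·m clockwise.
Hanging mass: 34 × 10 = 340 N down at 3.8 m → arm 0.4 m, τ = 340 × 0.4 = 136 N·m clockwise.
Sack of grain: 29 × 10 = 290 N down at 1.9 m → arm 1.5 m, τ = 290 × 1.5 = 435 N·m counterclockwise.
Net moment of known loads = 242 N·m counterclockwise.
An unknown mass m at 7 m has arm 3.6 m; its moment is m·g·3.6 clockwise.
Setting net torque to zero: m × 10 × 3.6 = 242 → m = 242 / (10 × 3.6) = 6.72 kg.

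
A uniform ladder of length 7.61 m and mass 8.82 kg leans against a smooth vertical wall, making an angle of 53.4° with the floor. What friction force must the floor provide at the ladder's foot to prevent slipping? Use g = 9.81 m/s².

About the foot of the ladder:
Ladder weight 8.82×9.81 = 86.52 N acts at 3.805 m along the ladder; its horizontal arm is 3.805·cos53.4° = 2.269 m → τ = 196.3 N·m clockwise.
Wall normal N acts horizontally at the top; its moment arm is the height L sinθ = 7.61·sin53.4° = 6.109 m, counterclockwise.
Setting net torque to zero: N × 6.109 = 196.3 → N = 32.1 N.
ΣFx = 0: friction at the foot balances the wall's push, so f = N_wall = 32.1 N.

f ≈ 32.1 N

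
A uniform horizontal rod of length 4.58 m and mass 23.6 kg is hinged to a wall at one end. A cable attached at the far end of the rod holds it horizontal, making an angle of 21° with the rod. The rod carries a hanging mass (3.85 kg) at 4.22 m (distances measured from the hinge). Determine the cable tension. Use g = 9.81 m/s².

Take moments about the hinge.
Beam weight: 23.6 × 9.81 = 231.5 N down at 2.29 m → arm 2.29 m, τ = 231.5 × 2.29 = 530.1 N·m clockwise.
Hanging mass: 3.85 × 9.81 = 37.77 N down at 4.22 m → arm 4.22 m, τ = 37.77 × 4.22 = 159.4 N·m clockwise.
Total clockwise load moment = 689.5 N·m.
The cable tension T acts at 4.58 m; only its component perpendicular to the rod, T sinθ, produces torque. sin 21° = 0.3584.
Στ = 0 ⇒ T × 4.58 × 0.3584 = 689.5 ⇒ T = 689.5 / 1.641 = 420 N.

T ≈ 420 N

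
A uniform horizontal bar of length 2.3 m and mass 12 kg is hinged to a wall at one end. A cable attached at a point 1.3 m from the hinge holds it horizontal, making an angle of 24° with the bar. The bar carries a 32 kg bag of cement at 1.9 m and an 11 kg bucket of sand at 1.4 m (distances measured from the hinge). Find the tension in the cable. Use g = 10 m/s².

T ≈ 1700 N

Sum moments about the hinge (the unknown hinge reaction has zero arm there).
Beam weight: 12 × 10 = 120 N down at 1.15 m → arm 1.15 m, τ = 120 × 1.15 = 138 N·m clockwise.
Bag of cement: 32 × 10 = 320 N down at 1.9 m → arm 1.9 m, τ = 320 × 1.9 = 608 N·m clockwise.
Bucket of sand: 11 × 10 = 110 N down at 1.4 m → arm 1.4 m, τ = 110 × 1.4 = 154 N·m clockwise.
Total clockwise load moment = 900 N·m.
The cable tension T acts at 1.3 m; only its component perpendicular to the bar, T sinθ, produces torque. sin 24° = 0.4067.
Στ = 0 ⇒ T × 1.3 × 0.4067 = 900 ⇒ T = 900 / 0.5287 = 1700 N.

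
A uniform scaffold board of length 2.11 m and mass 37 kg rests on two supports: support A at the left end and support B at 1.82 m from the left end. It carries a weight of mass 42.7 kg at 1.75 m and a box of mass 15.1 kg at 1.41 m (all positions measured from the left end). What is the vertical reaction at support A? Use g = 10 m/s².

Choose support B as the axis so its reaction then has zero moment arm.
Beam weight: 37 × 10 = 370 N down at 1.055 m → arm 0.765 m, τ = 370 × 0.765 = 283.1 N·m counterclockwise.
Weight: 42.7 × 10 = 427 N down at 1.75 m → arm 0.07 m, τ = 427 × 0.07 = 29.89 N·m counterclockwise.
Box: 15.1 × 10 = 151 N down at 1.41 m → arm 0.41 m, τ = 151 × 0.41 = 61.91 N·m counterclockwise.
Net load moment about support B = 374.9 N·m counterclockwise.
Reaction R at support A is upward at 0 m, arm 1.82 m → moment R × 1.82 clockwise.
Στ = 0 ⇒ R × 1.82 = 374.9 ⇒ R = 206 N.

R_A ≈ 206 N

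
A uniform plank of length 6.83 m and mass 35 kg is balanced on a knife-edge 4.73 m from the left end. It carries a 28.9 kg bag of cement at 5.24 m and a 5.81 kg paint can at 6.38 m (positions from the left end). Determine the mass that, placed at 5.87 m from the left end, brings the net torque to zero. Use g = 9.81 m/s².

About the knife-edge (at 4.73 m from the left end):
Beam weight: 35 × 9.81 = 343.4 N down at 3.415 m → arm 1.315 m, τ = 343.4 × 1.315 = 451.6 N·m counterclockwise.
Bag of cement: 28.9 × 9.81 = 283.5 N down at 5.24 m → arm 0.51 m, τ = 283.5 × 0.51 = 144.6 N·m clockwise.
Paint can: 5.81 × 9.81 = 57 N down at 6.38 m → arm 1.65 m, τ = 57 × 1.65 = 94.05 N·m clockwise.
Net moment of known loads = 212.9 N·m counterclockwise.
An unknown mass m at 5.87 m has arm 1.14 m; its moment is m·g·1.14 clockwise.
Setting net torque to zero: m × 9.81 × 1.14 = 212.9 → m = 212.9 / (9.81 × 1.14) = 19 kg.

m ≈ 19 kg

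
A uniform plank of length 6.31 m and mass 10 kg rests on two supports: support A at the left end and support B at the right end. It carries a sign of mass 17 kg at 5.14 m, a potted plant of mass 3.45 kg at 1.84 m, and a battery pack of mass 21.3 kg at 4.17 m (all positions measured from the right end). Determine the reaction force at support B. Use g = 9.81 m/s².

Choose support A as the axis so its reaction then has zero moment arm.
Beam weight: 10 × 9.81 = 98.1 N down at 3.155 m → arm 3.155 m, τ = 98.1 × 3.155 = 309.5 N·m clockwise.
Sign: 17 × 9.81 = 166.8 N down at 5.14 m → arm 1.17 m, τ = 166.8 × 1.17 = 195.2 N·m clockwise.
Potted plant: 3.45 × 9.81 = 33.84 N down at 1.84 m → arm 4.47 m, τ = 33.84 × 4.47 = 151.3 N·m clockwise.
Battery pack: 21.3 × 9.81 = 209 N down at 4.17 m → arm 2.14 m, τ = 209 × 2.14 = 447.3 N·m clockwise.
Net load moment about support A = 1103 N·m clockwise.
Reaction R at support B is upward at 0 m, arm 6.31 m → moment R × 6.31 counterclockwise.
Setting net torque to zero: R × 6.31 = 1103 → R = 175 N.

R_B ≈ 175 N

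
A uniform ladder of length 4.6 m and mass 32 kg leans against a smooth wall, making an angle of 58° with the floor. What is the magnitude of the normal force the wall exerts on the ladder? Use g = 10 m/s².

N_wall ≈ 100 N

About the foot of the ladder:
Ladder weight 32×10 = 320 N acts at 2.3 m along the ladder; its horizontal arm is 2.3·cos58° = 1.219 m → τ = 390.1 N·m clockwise.
Wall normal N acts horizontally at the top; its moment arm is the height L sinθ = 4.6·sin58° = 3.901 m, counterclockwise.
Στ = 0 ⇒ N × 3.901 = 390.1 ⇒ N = 100 N.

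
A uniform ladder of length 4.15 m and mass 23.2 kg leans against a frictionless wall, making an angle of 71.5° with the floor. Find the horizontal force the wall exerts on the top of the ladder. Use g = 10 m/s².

N_wall ≈ 38.8 N

Taking torques about the foot of the ladder:
Ladder weight 23.2×10 = 232 N acts at 2.075 m along the ladder; its horizontal arm is 2.075·cos71.5° = 0.6584 m → τ = 152.7 N·m clockwise.
Wall normal N acts horizontally at the top; its moment arm is the height L sinθ = 4.15·sin71.5° = 3.936 m, counterclockwise.
Balancing moments: N × 3.936 = 152.7, giving N = 38.8 N.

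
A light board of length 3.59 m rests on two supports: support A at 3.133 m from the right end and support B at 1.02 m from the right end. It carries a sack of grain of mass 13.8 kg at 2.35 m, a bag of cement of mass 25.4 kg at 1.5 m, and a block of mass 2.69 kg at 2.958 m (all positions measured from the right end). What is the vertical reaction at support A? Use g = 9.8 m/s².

R_A ≈ 166 N

Take moments about support B.
Sack of grain: 13.8 × 9.8 = 135.2 N down at 2.35 m → arm 1.33 m, τ = 135.2 × 1.33 = 179.8 N·m counterclockwise.
Bag of cement: 25.4 × 9.8 = 248.9 N down at 1.5 m → arm 0.48 m, τ = 248.9 × 0.48 = 119.5 N·m counterclockwise.
Block: 2.69 × 9.8 = 26.36 N down at 2.958 m → arm 1.938 m, τ = 26.36 × 1.938 = 51.09 N·m counterclockwise.
Net load moment about support B = 350.4 N·m counterclockwise.
Reaction R at support A is upward at 3.133 m, arm 2.113 m → moment R × 2.113 clockwise.
Balancing moments: R × 2.113 = 350.4, giving R = 166 N.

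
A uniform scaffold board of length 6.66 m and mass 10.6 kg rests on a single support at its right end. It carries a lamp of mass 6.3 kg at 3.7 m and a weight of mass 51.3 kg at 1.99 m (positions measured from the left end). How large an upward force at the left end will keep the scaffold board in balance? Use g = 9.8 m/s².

F ≈ 432 N

Taking torques about the right end:
Beam weight: 10.6 × 9.8 = 103.9 N down at 3.33 m → arm 3.33 m, τ = 103.9 × 3.33 = 346 N·m counterclockwise.
Lamp: 6.3 × 9.8 = 61.74 N down at 3.7 m → arm 2.96 m, τ = 61.74 × 2.96 = 182.8 N·m counterclockwise.
Weight: 51.3 × 9.8 = 502.7 N down at 1.99 m → arm 4.67 m, τ = 502.7 × 4.67 = 2348 N·m counterclockwise.
Net moment of the loads = 2877 N·m counterclockwise.
The upward force F acts at the left end, arm 6.66 m, giving F × 6.66 clockwise.
Setting net torque to zero: F × 6.66 = 2877 → F = 2877 / 6.66 = 432 N.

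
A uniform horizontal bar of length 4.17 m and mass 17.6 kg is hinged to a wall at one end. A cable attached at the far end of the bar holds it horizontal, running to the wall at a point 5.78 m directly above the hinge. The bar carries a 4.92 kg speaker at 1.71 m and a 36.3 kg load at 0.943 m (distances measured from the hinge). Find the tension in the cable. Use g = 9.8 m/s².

T ≈ 230 N

Taking torques about the hinge:
Beam weight: 17.6 × 9.8 = 172.5 N down at 2.085 m → arm 2.085 m, τ = 172.5 × 2.085 = 359.7 N·m clockwise.
Speaker: 4.92 × 9.8 = 48.22 N down at 1.71 m → arm 1.71 m, τ = 48.22 × 1.71 = 82.46 N·m clockwise.
Load: 36.3 × 9.8 = 355.7 N down at 0.943 m → arm 0.943 m, τ = 355.7 × 0.943 = 335.4 N·m clockwise.
Total clockwise load moment = 777.6 N·m.
The cable tension T acts at 4.17 m; only its component perpendicular to the bar, T sinθ, produces torque. sinθ = h/√(h²+d²) = 5.78/√(5.78²+4.17²) = 0.811.
For rotational equilibrium, T × 4.17 × 0.811 = 777.6, so T = 777.6 / 3.382 = 230 N.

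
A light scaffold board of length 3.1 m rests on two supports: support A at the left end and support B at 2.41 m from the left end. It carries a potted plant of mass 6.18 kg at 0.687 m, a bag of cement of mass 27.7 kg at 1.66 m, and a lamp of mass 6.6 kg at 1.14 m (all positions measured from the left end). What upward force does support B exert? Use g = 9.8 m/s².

R_B ≈ 235 N

About support A:
Potted plant: 6.18 × 9.8 = 60.56 N down at 0.687 m → arm 0.687 m, τ = 60.56 × 0.687 = 41.6 N·m clockwise.
Bag of cement: 27.7 × 9.8 = 271.5 N down at 1.66 m → arm 1.66 m, τ = 271.5 × 1.66 = 450.7 N·m clockwise.
Lamp: 6.6 × 9.8 = 64.68 N down at 1.14 m → arm 1.14 m, τ = 64.68 × 1.14 = 73.74 N·m clockwise.
Net load moment about support A = 566 N·m clockwise.
Reaction R at support B is upward at 2.41 m, arm 2.41 m → moment R × 2.41 counterclockwise.
Setting net torque to zero: R × 2.41 = 566 → R = 235 N.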